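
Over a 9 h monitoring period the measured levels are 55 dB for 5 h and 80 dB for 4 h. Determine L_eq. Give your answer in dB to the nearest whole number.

76 dB

L_eq = 10·log₁₀[(1/T)·Σ tᵢ·10^(Lᵢ/10)] with T = 9 h.
Σ tᵢ·10^(Lᵢ/10) = 5·10^(55/10) + 4·10^(80/10) = 4.016e+08.
L_eq = 10·log₁₀(4.016e+08/9) = 76.50 dB.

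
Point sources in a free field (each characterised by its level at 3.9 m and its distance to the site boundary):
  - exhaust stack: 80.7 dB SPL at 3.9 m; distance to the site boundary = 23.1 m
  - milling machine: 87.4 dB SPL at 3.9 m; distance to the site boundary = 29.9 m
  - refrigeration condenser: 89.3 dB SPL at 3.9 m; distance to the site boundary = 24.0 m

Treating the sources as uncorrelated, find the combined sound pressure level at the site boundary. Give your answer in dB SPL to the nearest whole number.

Apply inverse-square spreading to bring every level to the receiver, then sum 10^(L/10).
exhaust stack: 80.7 − 20·log₁₀(23.1/3.9) = 80.7 − 15.45 = 65.25 dB SPL.
milling machine: 87.4 − 20·log₁₀(29.9/3.9) = 87.4 − 17.69 = 69.71 dB SPL.
refrigeration condenser: 89.3 − 20·log₁₀(24.0/3.9) = 89.3 − 15.78 = 73.52 dB SPL.
Σ 10^(L/10) = 3.517e+07 → L_total = 10·log₁₀(3.517e+07) = 75.46 dB SPL.

75 dB SPL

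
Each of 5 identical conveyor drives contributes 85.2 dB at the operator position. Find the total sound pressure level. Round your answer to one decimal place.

92.2 dB

With 5 equal, uncorrelated contributions the intensity is 5× that of one unit, giving a rise of 10·log₁₀ 5.
L_total = 85.2 + 10·log₁₀(5) = 85.2 + 6.990 = 92.19 dB.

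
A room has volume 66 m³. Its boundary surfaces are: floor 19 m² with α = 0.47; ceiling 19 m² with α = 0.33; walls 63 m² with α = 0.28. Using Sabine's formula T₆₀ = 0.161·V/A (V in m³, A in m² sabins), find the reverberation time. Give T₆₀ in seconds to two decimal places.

0.32 s

A = Σ Sᵢαᵢ = 19·0.47 + 19·0.33 + 63·0.28 = 32.84 m².
T₆₀ = 0.161·V/A = 0.161·66/32.84 = 0.324 s.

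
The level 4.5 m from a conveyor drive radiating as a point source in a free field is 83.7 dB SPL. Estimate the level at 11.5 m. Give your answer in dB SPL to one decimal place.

For a point source, L₂ = L₁ − 20·log₁₀(r₂/r₁).
L₂ = 83.7 − 20·log₁₀(11.5/4.5) = 83.7 − 8.150 = 75.55 dB SPL.

75.6 dB SPL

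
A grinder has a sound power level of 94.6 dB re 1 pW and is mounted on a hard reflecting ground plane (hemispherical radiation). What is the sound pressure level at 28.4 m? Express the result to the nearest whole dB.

58 dB

L_p = L_w − 10·log₁₀(2π·r²) with r = 28.4 m.
2π·r² = 5068 m², 10·log₁₀ of that is 37.048 dB.
L_p = 94.6 − 37.048 = 57.55 dB.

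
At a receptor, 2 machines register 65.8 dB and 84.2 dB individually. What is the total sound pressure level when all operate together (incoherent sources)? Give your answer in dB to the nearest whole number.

Incoherent sources combine by intensity addition: L_total = 10·log₁₀(Σ 10^(L_i/10)).
Σ 10^(L/10) = 10^(65.8/10) + 10^(84.2/10) = 2.668e+08.
L_total = 10·log₁₀(2.668e+08) = 84.26 dB.

84 dB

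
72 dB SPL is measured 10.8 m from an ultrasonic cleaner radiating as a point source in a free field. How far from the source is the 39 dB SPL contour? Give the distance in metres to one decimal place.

Point-source spreading drops the level by 20·log₁₀(r₂/r₁); inverting, r₂/r₁ = 10^(ΔL/20).
r₂ = 10.8·10^((72−39)/20) = 10.8·10^(33.0/20) = 482.42 m.

482.4 m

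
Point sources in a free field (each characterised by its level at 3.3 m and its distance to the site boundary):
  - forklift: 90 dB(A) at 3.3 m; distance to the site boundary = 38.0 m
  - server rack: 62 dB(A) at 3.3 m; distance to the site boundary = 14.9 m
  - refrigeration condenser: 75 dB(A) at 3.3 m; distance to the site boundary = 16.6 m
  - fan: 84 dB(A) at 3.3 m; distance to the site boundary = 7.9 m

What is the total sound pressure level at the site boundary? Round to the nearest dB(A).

77 dB(A)

Propagate each source to the receiver with L = L_ref − 20·log₁₀(r/r_ref), then add intensities.
forklift: 90 − 20·log₁₀(38.0/3.3) = 90 − 21.23 = 68.77 dB(A).
server rack: 62 − 20·log₁₀(14.9/3.3) = 62 − 13.09 = 48.91 dB(A).
refrigeration condenser: 75 − 20·log₁₀(16.6/3.3) = 75 − 14.03 = 60.97 dB(A).
fan: 84 − 20·log₁₀(7.9/3.3) = 84 − 7.58 = 76.42 dB(A).
Σ 10^(L/10) = 5.270e+07 → L_total = 10·log₁₀(5.270e+07) = 77.22 dB(A).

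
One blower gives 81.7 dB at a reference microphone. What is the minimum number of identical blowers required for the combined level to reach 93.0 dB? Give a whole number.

The shortfall is 93.0 − 81.7 = 11.3 dB, and N units add 10·log₁₀ N, so need 10·log₁₀ N ≥ 11.3.
N ≥ 10^(11.3/10) = 13.490, so N = 14.

14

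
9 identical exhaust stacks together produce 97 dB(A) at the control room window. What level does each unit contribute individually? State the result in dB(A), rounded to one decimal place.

For N identical incoherent sources L_total = L₁ + 10·log₁₀ N, so L₁ = 97 − 10·log₁₀(9) = 97 − 9.542.

87.5 dB(A)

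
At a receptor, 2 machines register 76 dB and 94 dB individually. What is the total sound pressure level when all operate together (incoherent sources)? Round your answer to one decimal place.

94.1 dB

For uncorrelated sources the intensities add, so convert each level to linear form, sum, and take 10·log₁₀ of the total.
Σ 10^(L/10) = 10^(76/10) + 10^(94/10) = 2.552e+09.
L_total = 10·log₁₀(2.552e+09) = 94.07 dB.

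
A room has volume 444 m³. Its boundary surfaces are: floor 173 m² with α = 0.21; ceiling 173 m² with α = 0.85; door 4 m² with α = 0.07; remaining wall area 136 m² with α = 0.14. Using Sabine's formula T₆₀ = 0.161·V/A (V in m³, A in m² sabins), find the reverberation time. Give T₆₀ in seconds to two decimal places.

Summing Sᵢαᵢ: 173·0.21 + 173·0.85 + 4·0.07 + 136·0.14 = 202.70 m².
T₆₀ = 0.161·V/A = 0.161·444/202.70 = 0.353 s.

0.35 s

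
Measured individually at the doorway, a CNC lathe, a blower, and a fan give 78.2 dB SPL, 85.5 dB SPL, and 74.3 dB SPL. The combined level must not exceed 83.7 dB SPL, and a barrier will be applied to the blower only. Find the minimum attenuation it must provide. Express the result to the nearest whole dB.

4 dB

Everything except the blower sums to 10^(78.2/10) + 10^(74.3/10) = 9.298e+07 in linear terms, 79.68 dB SPL.
To meet 83.7 dB SPL overall, the treated blower may contribute at most 10^(83.7/10) − 9.298e+07 = 1.414e+08, i.e. 81.51 dB SPL.
Required insertion loss = 85.5 − 81.51 = 3.99 dB.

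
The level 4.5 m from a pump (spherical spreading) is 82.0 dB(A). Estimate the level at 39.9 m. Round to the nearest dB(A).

Spherical spreading from a point source gives a 20·log₁₀(r₂/r₁) drop.
L₂ = 82.0 − 20·log₁₀(39.9/4.5) = 82.0 − 18.955 = 63.04 dB(A).

63 dB(A)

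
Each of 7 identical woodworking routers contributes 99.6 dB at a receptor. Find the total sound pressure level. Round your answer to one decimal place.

108.1 dB

N identical incoherent sources raise the level by 10·log₁₀ N.
L_total = 99.6 + 10·log₁₀(7) = 99.6 + 8.451 = 108.05 dB.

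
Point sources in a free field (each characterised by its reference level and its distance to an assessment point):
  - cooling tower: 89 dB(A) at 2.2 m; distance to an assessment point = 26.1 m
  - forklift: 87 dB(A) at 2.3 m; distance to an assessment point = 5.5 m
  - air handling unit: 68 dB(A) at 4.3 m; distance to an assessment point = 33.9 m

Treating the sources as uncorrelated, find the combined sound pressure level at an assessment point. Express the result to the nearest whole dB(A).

Apply inverse-square spreading to bring every level to the receiver, then sum 10^(L/10).
cooling tower: 89 − 20·log₁₀(26.1/2.2) = 89 − 21.48 = 67.52 dB(A).
forklift: 87 − 20·log₁₀(5.5/2.3) = 87 − 7.57 = 79.43 dB(A).
air handling unit: 68 − 20·log₁₀(33.9/4.3) = 68 − 17.93 = 50.07 dB(A).
Σ 10^(L/10) = 9.339e+07 → L_total = 10·log₁₀(9.339e+07) = 79.70 dB(A).

80 dB(A)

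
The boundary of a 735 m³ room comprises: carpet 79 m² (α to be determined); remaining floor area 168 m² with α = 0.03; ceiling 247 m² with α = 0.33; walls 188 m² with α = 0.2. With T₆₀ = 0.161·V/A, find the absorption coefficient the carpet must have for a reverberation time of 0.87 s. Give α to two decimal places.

A = 0.161·V/T₆₀ = 0.161·735/0.87 = 136.02 m² sabins.
Absorption from the other surfaces = 168·0.03 + 247·0.33 + 188·0.2 = 124.15 m², so the carpet must supply 11.87 m² over 79 m².
α = 11.87/79 = 0.150.

0.15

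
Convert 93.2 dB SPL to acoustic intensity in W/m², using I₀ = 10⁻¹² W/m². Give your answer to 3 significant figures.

0.00209 W/m²

I = I₀·10^(L/10) = 10⁻¹² × 10^(93.2/10) = 10^(-2.680).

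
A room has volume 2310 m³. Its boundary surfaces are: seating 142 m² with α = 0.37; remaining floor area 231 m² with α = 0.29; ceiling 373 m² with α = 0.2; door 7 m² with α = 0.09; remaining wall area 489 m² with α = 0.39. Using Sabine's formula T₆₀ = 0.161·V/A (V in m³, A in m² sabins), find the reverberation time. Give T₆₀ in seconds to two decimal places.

Total absorption A = 142·0.37 + 231·0.29 + 373·0.2 + 7·0.09 + 489·0.39 = 385.47 m² sabins.
T₆₀ = 0.161 × 2310 / 385.47 = 0.965 s.

0.96 s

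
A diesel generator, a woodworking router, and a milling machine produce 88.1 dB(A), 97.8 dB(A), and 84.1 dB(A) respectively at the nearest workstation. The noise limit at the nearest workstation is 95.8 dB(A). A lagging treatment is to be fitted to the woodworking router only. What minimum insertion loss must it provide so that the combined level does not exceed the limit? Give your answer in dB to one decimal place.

3.2 dB

The untreated sources together contribute 10^(88.1/10) + 10^(84.1/10) = 9.027e+08, i.e. 89.56 dB(A).
The limit corresponds to 10^(95.8/10) = 3.802e+09; subtracting the fixed part leaves 2.899e+09 for the woodworking router, i.e. 94.62 dB(A).
Required insertion loss = 97.8 − 94.62 = 3.18 dB.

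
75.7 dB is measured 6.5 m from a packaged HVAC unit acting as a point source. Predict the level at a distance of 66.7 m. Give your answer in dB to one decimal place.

55.5 dB

For a point source, L₂ = L₁ − 20·log₁₀(r₂/r₁).
L₂ = 75.7 − 20·log₁₀(66.7/6.5) = 75.7 − 20.224 = 55.48 dB.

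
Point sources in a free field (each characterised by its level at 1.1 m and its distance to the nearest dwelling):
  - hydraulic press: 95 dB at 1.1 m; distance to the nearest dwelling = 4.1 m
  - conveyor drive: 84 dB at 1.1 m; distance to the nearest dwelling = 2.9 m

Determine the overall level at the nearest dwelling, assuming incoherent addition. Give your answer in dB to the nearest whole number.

84 dB

Apply inverse-square spreading to bring every level to the receiver, then sum 10^(L/10).
hydraulic press: 95 − 20·log₁₀(4.1/1.1) = 95 − 11.43 = 83.57 dB.
conveyor drive: 84 − 20·log₁₀(2.9/1.1) = 84 − 8.42 = 75.58 dB.
Σ 10^(L/10) = 2.638e+08 → L_total = 10·log₁₀(2.638e+08) = 84.21 dB.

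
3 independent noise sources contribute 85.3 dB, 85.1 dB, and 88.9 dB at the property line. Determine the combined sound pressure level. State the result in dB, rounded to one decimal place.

91.6 dB

For uncorrelated sources the intensities add, so convert each level to linear form, sum, and take 10·log₁₀ of the total.
Σ 10^(L/10) = 10^(85.3/10) + 10^(85.1/10) + 10^(88.9/10) = 1.439e+09.
L_total = 10·log₁₀(1.439e+09) = 91.58 dB.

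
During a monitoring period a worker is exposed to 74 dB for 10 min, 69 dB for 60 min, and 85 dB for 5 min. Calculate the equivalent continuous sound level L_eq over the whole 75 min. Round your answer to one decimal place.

74.9 dB

The energy average is taken in the linear domain: L_eq = 10·log₁₀[(Σ tᵢ·10^(Lᵢ/10))/T], T = 75 min.
Σ tᵢ·10^(Lᵢ/10) = 10·10^(74/10) + 60·10^(69/10) + 5·10^(85/10) = 2.309e+09.
L_eq = 10·log₁₀(2.309e+09/75) = 74.88 dB.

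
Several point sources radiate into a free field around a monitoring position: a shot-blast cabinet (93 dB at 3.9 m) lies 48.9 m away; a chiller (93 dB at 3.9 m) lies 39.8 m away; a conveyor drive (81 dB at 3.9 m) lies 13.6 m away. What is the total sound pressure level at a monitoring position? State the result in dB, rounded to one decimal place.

76.3 dB

Propagate each source to the receiver with L = L_ref − 20·log₁₀(r/r_ref), then add intensities.
shot-blast cabinet: 93 − 20·log₁₀(48.9/3.9) = 93 − 21.96 = 71.04 dB.
chiller: 93 − 20·log₁₀(39.8/3.9) = 93 − 20.18 = 72.82 dB.
conveyor drive: 81 − 20·log₁₀(13.6/3.9) = 81 − 10.85 = 70.15 dB.
Σ 10^(L/10) = 4.220e+07 → L_total = 10·log₁₀(4.220e+07) = 76.25 dB.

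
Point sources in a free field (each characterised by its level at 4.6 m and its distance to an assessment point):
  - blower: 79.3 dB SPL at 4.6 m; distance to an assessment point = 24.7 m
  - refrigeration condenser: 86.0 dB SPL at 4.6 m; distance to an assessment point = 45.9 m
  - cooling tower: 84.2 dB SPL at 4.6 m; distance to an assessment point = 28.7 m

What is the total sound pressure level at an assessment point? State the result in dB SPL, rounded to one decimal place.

71.4 dB SPL

Propagate each source to the receiver with L = L_ref − 20·log₁₀(r/r_ref), then add intensities.
blower: 79.3 − 20·log₁₀(24.7/4.6) = 79.3 − 14.60 = 64.70 dB SPL.
refrigeration condenser: 86.0 − 20·log₁₀(45.9/4.6) = 86.0 − 19.98 = 66.02 dB SPL.
cooling tower: 84.2 − 20·log₁₀(28.7/4.6) = 84.2 − 15.90 = 68.30 dB SPL.
Σ 10^(L/10) = 1.371e+07 → L_total = 10·log₁₀(1.371e+07) = 71.37 dB SPL.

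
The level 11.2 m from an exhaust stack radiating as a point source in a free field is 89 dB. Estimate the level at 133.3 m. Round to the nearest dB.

67 dB

Point-source attenuation: ΔL = 20·log₁₀(r₂/r₁) = 20·log₁₀(133.3/11.2) = 21.512 dB.
L₂ = 89 − 20·log₁₀(133.3/11.2) = 89 − 21.512 = 67.49 dB.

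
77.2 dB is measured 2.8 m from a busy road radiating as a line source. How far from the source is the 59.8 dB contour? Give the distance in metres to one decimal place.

Line-source spreading drops the level by 10·log₁₀(r₂/r₁); inverting, r₂/r₁ = 10^(ΔL/10).
r₂ = 2.8·10^((77.2−59.8)/10) = 2.8·10^(17.4/10) = 153.87 m.

153.9 m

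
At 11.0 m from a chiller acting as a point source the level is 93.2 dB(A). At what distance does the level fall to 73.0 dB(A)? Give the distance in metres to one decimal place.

The 20.2 dB drop corresponds to a distance ratio of 10^(20.2/20) for a point source.
r₂ = 11.0·10^((93.2−73.0)/20) = 11.0·10^(20.2/20) = 112.56 m.

112.6 m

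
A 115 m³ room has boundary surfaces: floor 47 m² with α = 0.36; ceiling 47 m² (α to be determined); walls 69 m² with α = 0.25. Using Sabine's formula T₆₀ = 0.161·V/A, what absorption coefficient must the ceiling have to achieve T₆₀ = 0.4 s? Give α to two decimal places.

0.26

From T₆₀ = 0.161·V/A, the target T₆₀ = 0.4 s needs A = 0.161·115/0.4 = 46.29 m².
Absorption from the other surfaces = 47·0.36 + 69·0.25 = 34.17 m², so the ceiling must supply 12.12 m² over 47 m².
α = 12.12/47 = 0.258.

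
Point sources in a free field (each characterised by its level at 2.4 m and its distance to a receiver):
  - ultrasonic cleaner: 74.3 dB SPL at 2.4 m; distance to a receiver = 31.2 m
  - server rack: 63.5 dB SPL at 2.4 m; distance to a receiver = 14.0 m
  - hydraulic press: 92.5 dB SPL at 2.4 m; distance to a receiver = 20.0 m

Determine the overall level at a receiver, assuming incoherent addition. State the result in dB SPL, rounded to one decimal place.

First find each source's level at the receiver (point-source: −20·log₁₀(r/r_ref)), then combine on an intensity basis.
ultrasonic cleaner: 74.3 − 20·log₁₀(31.2/2.4) = 74.3 − 22.28 = 52.02 dB SPL.
server rack: 63.5 − 20·log₁₀(14.0/2.4) = 63.5 − 15.32 = 48.18 dB SPL.
hydraulic press: 92.5 − 20·log₁₀(20.0/2.4) = 92.5 − 18.42 = 74.08 dB SPL.
Σ 10^(L/10) = 2.583e+07 → L_total = 10·log₁₀(2.583e+07) = 74.12 dB SPL.

74.1 dB SPL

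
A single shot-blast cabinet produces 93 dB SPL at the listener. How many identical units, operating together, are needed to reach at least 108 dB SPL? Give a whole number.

32

Need L₁ + 10·log₁₀ N ≥ 108, i.e. log₁₀ N ≥ 1.50.
N ≥ 10^(15.0/10) = 31.623, so N = 32.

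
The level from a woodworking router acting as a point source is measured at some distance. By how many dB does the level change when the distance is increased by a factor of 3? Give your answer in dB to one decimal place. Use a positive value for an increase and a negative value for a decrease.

-9.5 dB

A point source loses 6 dB per doubling of distance; generally ΔL = −20·log₁₀(r₂/r₁).
ΔL = −20·log₁₀(3) = -9.54 dB.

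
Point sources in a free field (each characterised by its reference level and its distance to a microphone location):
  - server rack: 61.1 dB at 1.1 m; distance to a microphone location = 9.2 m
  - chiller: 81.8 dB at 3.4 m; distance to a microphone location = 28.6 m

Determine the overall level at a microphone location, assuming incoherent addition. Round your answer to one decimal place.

63.3 dB

First find each source's level at the receiver (point-source: −20·log₁₀(r/r_ref)), then combine on an intensity basis.
server rack: 61.1 − 20·log₁₀(9.2/1.1) = 61.1 − 18.45 = 42.65 dB.
chiller: 81.8 − 20·log₁₀(28.6/3.4) = 81.8 − 18.50 = 63.30 dB.
Σ 10^(L/10) = 2.157e+06 → L_total = 10·log₁₀(2.157e+06) = 63.34 dB.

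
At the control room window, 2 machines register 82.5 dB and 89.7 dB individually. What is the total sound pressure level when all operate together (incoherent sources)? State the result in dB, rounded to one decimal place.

90.5 dB

For uncorrelated sources the intensities add, so convert each level to linear form, sum, and take 10·log₁₀ of the total.
Σ 10^(L/10) = 10^(82.5/10) + 10^(89.7/10) = 1.111e+09.
L_total = 10·log₁₀(1.111e+09) = 90.46 dB.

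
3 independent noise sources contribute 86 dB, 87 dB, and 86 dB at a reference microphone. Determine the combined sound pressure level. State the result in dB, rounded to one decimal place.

For uncorrelated sources the intensities add, so convert each level to linear form, sum, and take 10·log₁₀ of the total.
Σ 10^(L/10) = 10^(86/10) + 10^(87/10) + 10^(86/10) = 1.297e+09.
L_total = 10·log₁₀(1.297e+09) = 91.13 dB.

91.1 dB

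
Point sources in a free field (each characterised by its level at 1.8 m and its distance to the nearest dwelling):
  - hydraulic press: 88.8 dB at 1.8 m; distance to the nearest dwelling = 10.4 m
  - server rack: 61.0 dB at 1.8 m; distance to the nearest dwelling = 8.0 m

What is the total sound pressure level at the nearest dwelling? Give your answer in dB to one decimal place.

Apply inverse-square spreading to bring every level to the receiver, then sum 10^(L/10).
hydraulic press: 88.8 − 20·log₁₀(10.4/1.8) = 88.8 − 15.24 = 73.56 dB.
server rack: 61.0 − 20·log₁₀(8.0/1.8) = 61.0 − 12.96 = 48.04 dB.
Σ 10^(L/10) = 2.279e+07 → L_total = 10·log₁₀(2.279e+07) = 73.58 dB.

73.6 dB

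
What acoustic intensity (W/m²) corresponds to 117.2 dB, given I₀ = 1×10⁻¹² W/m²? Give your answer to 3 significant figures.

0.525 W/m²

L = 10·log₁₀(I/I₀) ⇒ I = I₀·10^(L/10) = 10⁻¹² × 10^11.72.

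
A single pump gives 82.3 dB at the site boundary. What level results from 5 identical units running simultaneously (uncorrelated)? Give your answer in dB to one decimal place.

N identical incoherent sources raise the level by 10·log₁₀ N.
L_total = 82.3 + 10·log₁₀(5) = 82.3 + 6.990 = 89.29 dB.

89.3 dB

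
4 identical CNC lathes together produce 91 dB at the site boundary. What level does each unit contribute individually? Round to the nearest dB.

85 dB

4 equal contributions raise the level by 10·log₁₀ 4 = 6.021 dB, so each unit alone gives 91 − 6.021.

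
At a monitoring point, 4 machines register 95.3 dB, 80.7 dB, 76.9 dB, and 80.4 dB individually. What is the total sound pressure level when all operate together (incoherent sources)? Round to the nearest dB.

Incoherent sources combine by intensity addition: L_total = 10·log₁₀(Σ 10^(L_i/10)).
Σ 10^(L/10) = 10^(95.3/10) + 10^(80.7/10) + 10^(76.9/10) + 10^(80.4/10) = 3.665e+09.
L_total = 10·log₁₀(3.665e+09) = 95.64 dB.

96 dB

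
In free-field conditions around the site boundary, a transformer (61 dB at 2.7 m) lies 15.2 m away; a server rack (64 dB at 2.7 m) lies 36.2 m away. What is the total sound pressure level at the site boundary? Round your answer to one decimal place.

Propagate each source to the receiver with L = L_ref − 20·log₁₀(r/r_ref), then add intensities.
transformer: 61 − 20·log₁₀(15.2/2.7) = 61 − 15.01 = 45.99 dB.
server rack: 64 − 20·log₁₀(36.2/2.7) = 64 − 22.55 = 41.45 dB.
Σ 10^(L/10) = 5.370e+04 → L_total = 10·log₁₀(5.370e+04) = 47.30 dB.

47.3 dB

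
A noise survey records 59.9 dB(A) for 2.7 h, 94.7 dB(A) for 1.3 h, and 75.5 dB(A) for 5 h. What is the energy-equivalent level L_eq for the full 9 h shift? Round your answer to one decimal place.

Weight each interval's intensity by its duration and average over T = 9 h:
Σ tᵢ·10^(Lᵢ/10) = 2.7·10^(59.9/10) + 1.3·10^(94.7/10) + 5·10^(75.5/10) = 4.017e+09.
L_eq = 10·log₁₀(4.017e+09/9) = 86.50 dB(A).

86.5 dB(A)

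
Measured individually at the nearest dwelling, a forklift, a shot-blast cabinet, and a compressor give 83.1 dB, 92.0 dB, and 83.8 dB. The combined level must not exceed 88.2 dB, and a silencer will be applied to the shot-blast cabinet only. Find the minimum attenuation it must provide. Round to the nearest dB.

9 dB

Everything except the shot-blast cabinet sums to 10^(83.1/10) + 10^(83.8/10) = 4.441e+08 in linear terms, 86.47 dB.
To meet 88.2 dB overall, the treated shot-blast cabinet may contribute at most 10^(88.2/10) − 4.441e+08 = 2.166e+08, i.e. 83.36 dB.
So the shot-blast cabinet must be reduced from 92.0 to 83.36 dB: IL = 8.64 dB.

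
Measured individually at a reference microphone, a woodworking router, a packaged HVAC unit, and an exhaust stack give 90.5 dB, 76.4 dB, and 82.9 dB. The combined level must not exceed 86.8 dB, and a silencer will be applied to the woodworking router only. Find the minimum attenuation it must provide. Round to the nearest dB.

7 dB

Everything except the woodworking router sums to 10^(76.4/10) + 10^(82.9/10) = 2.386e+08 in linear terms, 83.78 dB.
The limit corresponds to 10^(86.8/10) = 4.786e+08; subtracting the fixed part leaves 2.400e+08 for the woodworking router, i.e. 83.80 dB.
Required insertion loss = 90.5 − 83.80 = 6.70 dB.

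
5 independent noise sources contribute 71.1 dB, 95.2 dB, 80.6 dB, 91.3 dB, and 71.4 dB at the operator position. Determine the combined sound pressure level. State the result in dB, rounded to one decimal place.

96.8 dB

Incoherent sources combine by intensity addition: L_total = 10·log₁₀(Σ 10^(L_i/10)).
Σ 10^(L/10) = 10^(71.1/10) + 10^(95.2/10) + 10^(80.6/10) + 10^(91.3/10) + 10^(71.4/10) = 4.802e+09.
L_total = 10·log₁₀(4.802e+09) = 96.81 dB.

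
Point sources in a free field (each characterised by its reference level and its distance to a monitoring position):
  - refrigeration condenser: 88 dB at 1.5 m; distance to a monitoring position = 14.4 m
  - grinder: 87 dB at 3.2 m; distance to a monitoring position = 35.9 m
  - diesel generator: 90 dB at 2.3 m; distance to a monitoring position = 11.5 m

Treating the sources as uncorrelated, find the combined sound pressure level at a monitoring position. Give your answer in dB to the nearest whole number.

Apply inverse-square spreading to bring every level to the receiver, then sum 10^(L/10).
refrigeration condenser: 88 − 20·log₁₀(14.4/1.5) = 88 − 19.65 = 68.35 dB.
grinder: 87 − 20·log₁₀(35.9/3.2) = 87 − 21.00 = 66.00 dB.
diesel generator: 90 − 20·log₁₀(11.5/2.3) = 90 − 13.98 = 76.02 dB.
Σ 10^(L/10) = 5.083e+07 → L_total = 10·log₁₀(5.083e+07) = 77.06 dB.

77 dB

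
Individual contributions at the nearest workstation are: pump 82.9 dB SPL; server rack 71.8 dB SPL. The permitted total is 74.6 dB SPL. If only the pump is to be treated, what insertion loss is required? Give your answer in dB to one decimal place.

Everything except the pump sums to 10^(71.8/10) = 1.514e+07 in linear terms, 71.80 dB SPL.
To meet 74.6 dB SPL overall, the treated pump may contribute at most 10^(74.6/10) − 1.514e+07 = 1.370e+07, i.e. 71.37 dB SPL.
Required insertion loss = 82.9 − 71.37 = 11.53 dB.

11.5 dB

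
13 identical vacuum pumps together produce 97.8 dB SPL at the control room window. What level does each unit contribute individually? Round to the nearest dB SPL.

Dividing the total intensity by 13 lowers the level by 10·log₁₀ 13 = 11.139 dB: L₁ = 97.8 − 11.139.

87 dB SPL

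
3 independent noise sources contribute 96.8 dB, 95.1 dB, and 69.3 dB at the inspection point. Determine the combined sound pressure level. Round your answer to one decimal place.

Incoherent sources combine by intensity addition: L_total = 10·log₁₀(Σ 10^(L_i/10)).
Σ 10^(L/10) = 10^(96.8/10) + 10^(95.1/10) + 10^(69.3/10) = 8.031e+09.
L_total = 10·log₁₀(8.031e+09) = 99.05 dB.

99.0 dB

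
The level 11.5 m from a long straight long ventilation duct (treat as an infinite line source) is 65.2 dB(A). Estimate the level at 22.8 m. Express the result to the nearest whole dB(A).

62 dB(A)

For a line source, L₂ = L₁ − 10·log₁₀(r₂/r₁).
L₂ = 65.2 − 10·log₁₀(22.8/11.5) = 65.2 − 2.972 = 62.23 dB(A).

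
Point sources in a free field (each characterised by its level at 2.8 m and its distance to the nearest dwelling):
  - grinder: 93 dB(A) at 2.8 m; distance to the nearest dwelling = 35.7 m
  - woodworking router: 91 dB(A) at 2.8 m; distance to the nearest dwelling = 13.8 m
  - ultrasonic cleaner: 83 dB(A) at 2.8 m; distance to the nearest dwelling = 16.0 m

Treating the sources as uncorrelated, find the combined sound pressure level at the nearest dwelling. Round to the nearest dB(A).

First find each source's level at the receiver (point-source: −20·log₁₀(r/r_ref)), then combine on an intensity basis.
grinder: 93 − 20·log₁₀(35.7/2.8) = 93 − 22.11 = 70.89 dB(A).
woodworking router: 91 − 20·log₁₀(13.8/2.8) = 91 − 13.85 = 77.15 dB(A).
ultrasonic cleaner: 83 − 20·log₁₀(16.0/2.8) = 83 − 15.14 = 67.86 dB(A).
Σ 10^(L/10) = 7.021e+07 → L_total = 10·log₁₀(7.021e+07) = 78.46 dB(A).

78 dB(A)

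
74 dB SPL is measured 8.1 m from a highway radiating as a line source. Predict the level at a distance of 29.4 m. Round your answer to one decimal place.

68.4 dB SPL

For a line source, L₂ = L₁ − 10·log₁₀(r₂/r₁).
L₂ = 74 − 10·log₁₀(29.4/8.1) = 74 − 5.599 = 68.40 dB SPL.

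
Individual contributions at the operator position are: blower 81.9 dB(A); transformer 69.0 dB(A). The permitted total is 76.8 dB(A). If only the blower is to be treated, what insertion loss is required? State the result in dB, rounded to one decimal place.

5.9 dB

Everything except the blower sums to 10^(69.0/10) = 7.943e+06 in linear terms, 69.00 dB(A).
To meet 76.8 dB(A) overall, the treated blower may contribute at most 10^(76.8/10) − 7.943e+06 = 3.992e+07, i.e. 76.01 dB(A).
Required insertion loss = 81.9 − 76.01 = 5.89 dB.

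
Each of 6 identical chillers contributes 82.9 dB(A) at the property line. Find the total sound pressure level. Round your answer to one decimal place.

90.7 dB(A)

N identical incoherent sources raise the level by 10·log₁₀ N.
L_total = 82.9 + 10·log₁₀(6) = 82.9 + 7.782 = 90.68 dB(A).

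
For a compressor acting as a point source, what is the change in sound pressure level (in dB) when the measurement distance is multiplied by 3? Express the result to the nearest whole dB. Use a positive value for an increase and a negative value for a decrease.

A point source loses 6 dB per doubling of distance; generally ΔL = −20·log₁₀(r₂/r₁).
ΔL = −20·log₁₀(3) = -9.54 dB.

-10 dB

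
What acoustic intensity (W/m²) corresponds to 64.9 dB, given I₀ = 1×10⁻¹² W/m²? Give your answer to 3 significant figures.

I/I₀ = 10^(64.9/10) = 3.09e+06, so I = 3.09e+06 × 10⁻¹² W/m².

3.09e-06 W/m²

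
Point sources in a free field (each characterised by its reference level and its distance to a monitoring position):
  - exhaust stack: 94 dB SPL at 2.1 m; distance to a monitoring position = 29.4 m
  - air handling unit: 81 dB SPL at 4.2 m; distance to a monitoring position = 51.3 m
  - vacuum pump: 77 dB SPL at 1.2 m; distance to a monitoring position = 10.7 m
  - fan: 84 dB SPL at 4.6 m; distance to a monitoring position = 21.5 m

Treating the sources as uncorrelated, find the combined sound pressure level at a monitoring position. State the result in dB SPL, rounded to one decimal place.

74.1 dB SPL

Propagate each source to the receiver with L = L_ref − 20·log₁₀(r/r_ref), then add intensities.
exhaust stack: 94 − 20·log₁₀(29.4/2.1) = 94 − 22.92 = 71.08 dB SPL.
air handling unit: 81 − 20·log₁₀(51.3/4.2) = 81 − 21.74 = 59.26 dB SPL.
vacuum pump: 77 − 20·log₁₀(10.7/1.2) = 77 − 19.00 = 58.00 dB SPL.
fan: 84 − 20·log₁₀(21.5/4.6) = 84 − 13.39 = 70.61 dB SPL.
Σ 10^(L/10) = 2.579e+07 → L_total = 10·log₁₀(2.579e+07) = 74.11 dB SPL.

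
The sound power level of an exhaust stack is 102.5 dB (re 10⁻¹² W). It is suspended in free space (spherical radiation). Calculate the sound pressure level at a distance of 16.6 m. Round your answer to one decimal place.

67.1 dB

L_p = L_w − 10·log₁₀(4π·r²) with r = 16.6 m.
4π·r² = 3463 m², 10·log₁₀ of that is 35.394 dB.
L_p = 102.5 − 35.394 = 67.11 dB.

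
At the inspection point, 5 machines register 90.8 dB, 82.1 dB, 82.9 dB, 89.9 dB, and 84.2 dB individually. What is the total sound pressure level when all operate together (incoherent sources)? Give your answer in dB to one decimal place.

For uncorrelated sources the intensities add, so convert each level to linear form, sum, and take 10·log₁₀ of the total.
Σ 10^(L/10) = 10^(90.8/10) + 10^(82.1/10) + 10^(82.9/10) + 10^(89.9/10) + 10^(84.2/10) = 2.800e+09.
L_total = 10·log₁₀(2.800e+09) = 94.47 dB.

94.5 dB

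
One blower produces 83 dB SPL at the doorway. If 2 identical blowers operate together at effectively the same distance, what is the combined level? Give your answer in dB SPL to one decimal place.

86.0 dB SPL

N identical incoherent sources raise the level by 10·log₁₀ N.
L_total = 83 + 10·log₁₀(2) = 83 + 3.010 = 86.01 dB SPL.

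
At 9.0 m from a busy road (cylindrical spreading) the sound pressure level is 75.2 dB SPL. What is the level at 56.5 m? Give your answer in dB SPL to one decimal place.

For a line source, L₂ = L₁ − 10·log₁₀(r₂/r₁).
L₂ = 75.2 − 10·log₁₀(56.5/9.0) = 75.2 − 7.978 = 67.22 dB SPL.

67.2 dB SPL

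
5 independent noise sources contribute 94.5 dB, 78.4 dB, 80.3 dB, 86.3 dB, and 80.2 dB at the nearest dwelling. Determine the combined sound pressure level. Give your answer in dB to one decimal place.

95.5 dB

Incoherent sources combine by intensity addition: L_total = 10·log₁₀(Σ 10^(L_i/10)).
Σ 10^(L/10) = 10^(94.5/10) + 10^(78.4/10) + 10^(80.3/10) + 10^(86.3/10) + 10^(80.2/10) = 3.526e+09.
L_total = 10·log₁₀(3.526e+09) = 95.47 dB.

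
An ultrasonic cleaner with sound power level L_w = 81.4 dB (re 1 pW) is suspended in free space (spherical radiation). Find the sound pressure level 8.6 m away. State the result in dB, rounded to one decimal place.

The power spreads over a sphere of area 4π·r², so L_p = L_w − 10·log₁₀(4π·r²).
4π·r² = 929.4 m², 10·log₁₀ of that is 29.682 dB.
L_p = 81.4 − 29.682 = 51.72 dB.

51.7 dB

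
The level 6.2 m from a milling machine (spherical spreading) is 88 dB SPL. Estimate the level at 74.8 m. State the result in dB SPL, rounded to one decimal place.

66.4 dB SPL

For a point source, L₂ = L₁ − 20·log₁₀(r₂/r₁).
L₂ = 88 − 20·log₁₀(74.8/6.2) = 88 − 21.630 = 66.37 dB SPL.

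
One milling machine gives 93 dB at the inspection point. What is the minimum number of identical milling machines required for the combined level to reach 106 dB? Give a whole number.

20

Need L₁ + 10·log₁₀ N ≥ 106, i.e. log₁₀ N ≥ 1.30.
N ≥ 10^(13.0/10) = 19.953, so N = 20.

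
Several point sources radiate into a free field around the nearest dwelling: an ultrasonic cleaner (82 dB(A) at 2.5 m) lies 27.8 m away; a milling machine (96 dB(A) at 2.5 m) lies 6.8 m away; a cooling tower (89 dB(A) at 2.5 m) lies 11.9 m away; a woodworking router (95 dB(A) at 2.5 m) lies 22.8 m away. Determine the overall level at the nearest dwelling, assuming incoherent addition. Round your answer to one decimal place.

87.9 dB(A)

First find each source's level at the receiver (point-source: −20·log₁₀(r/r_ref)), then combine on an intensity basis.
ultrasonic cleaner: 82 − 20·log₁₀(27.8/2.5) = 82 − 20.92 = 61.08 dB(A).
milling machine: 96 − 20·log₁₀(6.8/2.5) = 96 − 8.69 = 87.31 dB(A).
cooling tower: 89 − 20·log₁₀(11.9/2.5) = 89 − 13.55 = 75.45 dB(A).
woodworking router: 95 − 20·log₁₀(22.8/2.5) = 95 − 19.20 = 75.80 dB(A).
Σ 10^(L/10) = 6.125e+08 → L_total = 10·log₁₀(6.125e+08) = 87.87 dB(A).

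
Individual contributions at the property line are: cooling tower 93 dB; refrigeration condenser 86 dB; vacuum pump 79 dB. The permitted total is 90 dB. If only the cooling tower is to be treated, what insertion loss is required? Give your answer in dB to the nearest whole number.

Fixed contribution from the other sources: Σ 10^(L/10) = 10^(86/10) + 10^(79/10) = 4.775e+08 (86.79 dB).
To meet 90 dB overall, the treated cooling tower may contribute at most 10^(90/10) − 4.775e+08 = 5.225e+08, i.e. 87.18 dB.
Required insertion loss = 93 − 87.18 = 5.82 dB.

6 dB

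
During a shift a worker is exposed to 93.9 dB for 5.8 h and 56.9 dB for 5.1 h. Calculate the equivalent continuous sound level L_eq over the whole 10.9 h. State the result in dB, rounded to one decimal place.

Weight each interval's intensity by its duration and average over T = 10.9 h:
Σ tᵢ·10^(Lᵢ/10) = 5.8·10^(93.9/10) + 5.1·10^(56.9/10) = 1.424e+10.
L_eq = 10·log₁₀(1.424e+10/10.9) = 91.16 dB.

91.2 dB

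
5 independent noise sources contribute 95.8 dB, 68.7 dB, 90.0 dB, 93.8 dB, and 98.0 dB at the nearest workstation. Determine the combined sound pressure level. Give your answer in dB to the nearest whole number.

Incoherent sources combine by intensity addition: L_total = 10·log₁₀(Σ 10^(L_i/10)).
Σ 10^(L/10) = 10^(95.8/10) + 10^(68.7/10) + 10^(90.0/10) + 10^(93.8/10) + 10^(98.0/10) = 1.352e+10.
L_total = 10·log₁₀(1.352e+10) = 101.31 dB.

101 dB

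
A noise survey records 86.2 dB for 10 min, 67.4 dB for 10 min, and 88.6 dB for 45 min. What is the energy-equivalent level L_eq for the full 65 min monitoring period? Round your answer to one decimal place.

L_eq = 10·log₁₀[(1/T)·Σ tᵢ·10^(Lᵢ/10)] with T = 65 min.
Σ tᵢ·10^(Lᵢ/10) = 10·10^(86.2/10) + 10·10^(67.4/10) + 45·10^(88.6/10) = 3.682e+10.
L_eq = 10·log₁₀(3.682e+10/65) = 87.53 dB.

87.5 dB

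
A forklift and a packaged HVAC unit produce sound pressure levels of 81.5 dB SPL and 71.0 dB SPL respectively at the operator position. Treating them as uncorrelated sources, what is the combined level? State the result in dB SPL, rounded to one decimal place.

81.9 dB SPL

For uncorrelated sources the intensities add, so convert each level to linear form, sum, and take 10·log₁₀ of the total.
Σ 10^(L/10) = 10^(81.5/10) + 10^(71.0/10) = 1.538e+08.
L_total = 10·log₁₀(1.538e+08) = 81.87 dB SPL.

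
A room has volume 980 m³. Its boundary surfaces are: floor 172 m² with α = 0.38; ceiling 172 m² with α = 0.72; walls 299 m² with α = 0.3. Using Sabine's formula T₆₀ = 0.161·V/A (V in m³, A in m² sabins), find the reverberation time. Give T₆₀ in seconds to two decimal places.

Summing Sᵢαᵢ: 172·0.38 + 172·0.72 + 299·0.3 = 278.90 m².
T₆₀ = 0.161 × 980 / 278.90 = 0.566 s.

0.57 s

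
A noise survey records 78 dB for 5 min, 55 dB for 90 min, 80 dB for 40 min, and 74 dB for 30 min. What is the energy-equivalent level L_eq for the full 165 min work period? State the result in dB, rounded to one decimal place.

L_eq = 10·log₁₀[(1/T)·Σ tᵢ·10^(Lᵢ/10)] with T = 165 min.
Σ tᵢ·10^(Lᵢ/10) = 5·10^(78/10) + 90·10^(55/10) + 40·10^(80/10) + 30·10^(74/10) = 5.098e+09.
L_eq = 10·log₁₀(5.098e+09/165) = 74.90 dB.

74.9 dB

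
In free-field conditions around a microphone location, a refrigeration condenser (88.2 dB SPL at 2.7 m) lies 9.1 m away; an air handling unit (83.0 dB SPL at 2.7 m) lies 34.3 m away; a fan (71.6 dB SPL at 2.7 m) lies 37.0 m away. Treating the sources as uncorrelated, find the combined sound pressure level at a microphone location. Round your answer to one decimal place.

77.7 dB SPL

Propagate each source to the receiver with L = L_ref − 20·log₁₀(r/r_ref), then add intensities.
refrigeration condenser: 88.2 − 20·log₁₀(9.1/2.7) = 88.2 − 10.55 = 77.65 dB SPL.
air handling unit: 83.0 − 20·log₁₀(34.3/2.7) = 83.0 − 22.08 = 60.92 dB SPL.
fan: 71.6 − 20·log₁₀(37.0/2.7) = 71.6 − 22.74 = 48.86 dB SPL.
Σ 10^(L/10) = 5.948e+07 → L_total = 10·log₁₀(5.948e+07) = 77.74 dB SPL.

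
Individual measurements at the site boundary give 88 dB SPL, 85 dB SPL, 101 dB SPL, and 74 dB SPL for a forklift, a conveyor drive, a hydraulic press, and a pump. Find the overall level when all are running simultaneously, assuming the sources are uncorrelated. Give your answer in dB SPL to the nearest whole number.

101 dB SPL

Incoherent sources combine by intensity addition: L_total = 10·log₁₀(Σ 10^(L_i/10)).
Σ 10^(L/10) = 10^(88/10) + 10^(85/10) + 10^(101/10) + 10^(74/10) = 1.356e+10.
L_total = 10·log₁₀(1.356e+10) = 101.32 dB SPL.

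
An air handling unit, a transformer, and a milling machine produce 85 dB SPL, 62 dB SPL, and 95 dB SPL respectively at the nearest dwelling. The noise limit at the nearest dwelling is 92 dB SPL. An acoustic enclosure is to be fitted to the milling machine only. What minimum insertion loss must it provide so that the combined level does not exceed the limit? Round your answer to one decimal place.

Fixed contribution from the other sources: Σ 10^(L/10) = 10^(85/10) + 10^(62/10) = 3.178e+08 (85.02 dB SPL).
To meet 92 dB SPL overall, the treated milling machine may contribute at most 10^(92/10) − 3.178e+08 = 1.267e+09, i.e. 91.03 dB SPL.
So the milling machine must be reduced from 95 to 91.03 dB SPL: IL = 3.97 dB.

4.0 dB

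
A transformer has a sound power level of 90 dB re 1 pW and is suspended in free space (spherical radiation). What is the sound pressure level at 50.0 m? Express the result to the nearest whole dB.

Free-field spherical radiation: L_p = L_w − 10·log₁₀(4π·r²), r = 50.0 m.
4π·r² = 3.142e+04 m², 10·log₁₀ of that is 44.971 dB.
L_p = 90 − 44.971 = 45.03 dB.

45 dB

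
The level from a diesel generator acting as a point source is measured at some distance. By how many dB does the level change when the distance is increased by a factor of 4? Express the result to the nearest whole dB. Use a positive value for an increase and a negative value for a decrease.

With spherical spreading the level changes by −20·log₁₀(r₂/r₁).
ΔL = −20·log₁₀(4) = -12.04 dB.

-12 dB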